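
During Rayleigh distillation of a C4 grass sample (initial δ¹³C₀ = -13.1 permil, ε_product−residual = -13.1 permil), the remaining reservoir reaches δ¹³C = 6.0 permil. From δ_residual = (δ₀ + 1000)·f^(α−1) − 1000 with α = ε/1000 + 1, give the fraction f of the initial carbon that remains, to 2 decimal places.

0.23

α − 1 = ε/1000 = -0.0131
(δ_res + 1000)/(δ₀ + 1000) = (6.0 + 1000)/(-13.1 + 1000) = 1006.0/986.9 = 1.019354
f = 1.019354^(1/-0.0131) = exp(ln(1.019354)/-0.0131) = exp(0.01917/-0.0131)
f = exp(-1.4633) = 0.2315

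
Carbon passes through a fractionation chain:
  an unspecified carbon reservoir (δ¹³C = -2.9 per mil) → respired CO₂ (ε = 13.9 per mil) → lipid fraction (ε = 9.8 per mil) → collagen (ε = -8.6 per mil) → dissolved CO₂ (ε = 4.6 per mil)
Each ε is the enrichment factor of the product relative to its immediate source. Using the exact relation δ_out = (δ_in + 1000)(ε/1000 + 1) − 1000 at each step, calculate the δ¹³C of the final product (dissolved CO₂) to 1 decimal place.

step 1: δ = (-2.90 + 1000)·(13.9/1000 + 1) − 1000 = 10.96 per mil
step 2: δ = (10.96 + 1000)·(9.8/1000 + 1) − 1000 = 20.87 per mil
step 3: δ = (20.87 + 1000)·(-8.6/1000 + 1) − 1000 = 12.09 per mil
step 4: δ = (12.09 + 1000)·(4.6/1000 + 1) − 1000 = 16.74 per mil

16.7 per mil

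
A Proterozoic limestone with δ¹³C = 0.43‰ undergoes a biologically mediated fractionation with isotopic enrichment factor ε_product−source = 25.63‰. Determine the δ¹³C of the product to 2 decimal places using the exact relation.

Exactly, δ_product = (δ_source + 1000)·(ε/1000 + 1) − 1000.
δ_product = (0.43 + 1000) × (25.63/1000 + 1) − 1000
δ_product = 26.071‰

26.07‰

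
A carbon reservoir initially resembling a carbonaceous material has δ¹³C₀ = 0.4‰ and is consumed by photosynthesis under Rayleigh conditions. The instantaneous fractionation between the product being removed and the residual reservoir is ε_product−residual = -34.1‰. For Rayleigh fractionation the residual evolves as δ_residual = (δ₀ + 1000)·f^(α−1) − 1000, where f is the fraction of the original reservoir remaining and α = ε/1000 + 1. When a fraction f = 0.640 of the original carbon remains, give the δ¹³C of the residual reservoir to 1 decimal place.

15.7‰

Rayleigh residual: δ_res = (δ₀ + 1000)·f^(α−1) − 1000
α = ε/1000 + 1 = 0.96590, so α − 1 = -0.03410
f^(α−1) = 0.640^(-0.03410) = 1.015335
δ_res = (0.4 + 1000) × 1.015335 − 1000 = 1015.741 − 1000 = 15.74‰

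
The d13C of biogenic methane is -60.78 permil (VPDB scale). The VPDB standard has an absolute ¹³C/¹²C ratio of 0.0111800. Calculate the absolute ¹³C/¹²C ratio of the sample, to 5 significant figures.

R_sample = R_standard × (d13C/1000 + 1)
R_sample = 0.0111800 × (-60.78/1000 + 1) = 0.0111800 × 0.939220
R_sample = 0.0105005

0.010500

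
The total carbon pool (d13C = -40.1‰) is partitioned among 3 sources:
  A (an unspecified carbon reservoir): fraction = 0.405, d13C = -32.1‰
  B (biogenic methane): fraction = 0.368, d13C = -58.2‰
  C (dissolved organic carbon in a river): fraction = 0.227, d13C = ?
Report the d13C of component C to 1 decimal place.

Isotope mass balance: δ_bulk = Σ fᵢ·δᵢ.
-40.1 = 0.405×(-32.1) + 0.368×(-58.2) + 0.227×δ_C
0.227·δ_C = -40.1 − (-34.418) = -5.682
δ_C = -5.682 / 0.227 = -25.03‰

-25.0‰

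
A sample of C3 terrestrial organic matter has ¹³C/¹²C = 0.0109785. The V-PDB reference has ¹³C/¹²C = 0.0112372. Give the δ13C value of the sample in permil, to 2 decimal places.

δ13C = (R_sample / R_standard − 1) × 1000
R_sample / R_standard = 0.0109785 / 0.0112372 = 0.976978
δ13C = (0.976978 − 1) × 1000 = -23.022 permil

-23.02 permil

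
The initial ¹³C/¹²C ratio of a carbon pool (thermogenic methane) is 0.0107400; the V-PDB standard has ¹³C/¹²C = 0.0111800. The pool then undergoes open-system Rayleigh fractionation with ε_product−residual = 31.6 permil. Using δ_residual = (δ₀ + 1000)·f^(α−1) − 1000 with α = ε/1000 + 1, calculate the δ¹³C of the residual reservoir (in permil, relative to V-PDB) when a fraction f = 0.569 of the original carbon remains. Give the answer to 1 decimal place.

-56.3 permil

δ₀ = (0.0107400/0.0111800 − 1)×1000 = (0.960644 − 1)×1000 = -39.356 permil
α − 1 = ε/1000 = 0.0316
f^(α−1) = 0.569^(0.0316) = 0.982339
δ_res = (-39.356 + 1000) × 0.982339 − 1000 = 943.678 − 1000 = -56.32 permil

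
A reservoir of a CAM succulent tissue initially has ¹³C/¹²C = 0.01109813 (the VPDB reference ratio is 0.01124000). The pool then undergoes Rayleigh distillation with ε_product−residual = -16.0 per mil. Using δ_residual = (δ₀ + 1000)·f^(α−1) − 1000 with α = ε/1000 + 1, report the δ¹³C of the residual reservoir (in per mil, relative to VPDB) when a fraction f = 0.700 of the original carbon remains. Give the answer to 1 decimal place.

-7.0 per mil

δ₀ = (0.01109813/0.01124000 − 1)×1000 = (0.987378 − 1)×1000 = -12.622 per mil
α − 1 = ε/1000 = -0.0160
f^(α−1) = 0.700^(-0.0160) = 1.005723
δ_res = (-12.622 + 1000) × 1.005723 − 1000 = 993.029 − 1000 = -6.97 per mil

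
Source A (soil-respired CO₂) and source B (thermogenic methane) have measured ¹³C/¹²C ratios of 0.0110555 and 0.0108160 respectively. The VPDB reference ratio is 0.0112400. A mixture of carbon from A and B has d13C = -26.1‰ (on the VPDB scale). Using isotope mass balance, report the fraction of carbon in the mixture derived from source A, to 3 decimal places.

δ_A = (0.0110555/0.0112400 − 1)×1000 = (0.983585 − 1)×1000 = -16.415‰
δ_B = (0.0108160/0.0112400 − 1)×1000 = (0.962278 − 1)×1000 = -37.722‰
f_A = (δ_mix − δ_B)/(δ_A − δ_B) = (-26.1 − (-37.722))/(-16.415 − (-37.722))
f_A = 11.622 / 21.308 = 0.5455

0.545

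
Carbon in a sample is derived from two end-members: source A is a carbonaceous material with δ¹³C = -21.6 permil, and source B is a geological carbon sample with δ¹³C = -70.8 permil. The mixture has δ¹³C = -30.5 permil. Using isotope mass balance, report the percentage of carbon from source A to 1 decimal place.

δ_mix = f_A·δ_A + (1 − f_A)·δ_B  ⇒  f_A = (δ_mix − δ_B)/(δ_A − δ_B)
f_A = (-30.5 − (-70.8)) / (-21.6 − (-70.8))
f_A = 40.3 / 49.2 = 0.8191

81.9%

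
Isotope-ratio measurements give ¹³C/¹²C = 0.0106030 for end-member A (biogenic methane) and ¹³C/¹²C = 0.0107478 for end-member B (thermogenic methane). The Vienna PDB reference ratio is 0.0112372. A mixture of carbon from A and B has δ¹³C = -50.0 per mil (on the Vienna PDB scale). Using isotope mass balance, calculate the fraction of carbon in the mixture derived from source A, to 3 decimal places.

δ_A = (0.0106030/0.0112372 − 1)×1000 = (0.943562 − 1)×1000 = -56.438 per mil
δ_B = (0.0107478/0.0112372 − 1)×1000 = (0.956448 − 1)×1000 = -43.552 per mil
f_A = (δ_mix − δ_B)/(δ_A − δ_B) = (-50.0 − (-43.552))/(-56.438 − (-43.552))
f_A = -6.448 / -12.886 = 0.5004

0.500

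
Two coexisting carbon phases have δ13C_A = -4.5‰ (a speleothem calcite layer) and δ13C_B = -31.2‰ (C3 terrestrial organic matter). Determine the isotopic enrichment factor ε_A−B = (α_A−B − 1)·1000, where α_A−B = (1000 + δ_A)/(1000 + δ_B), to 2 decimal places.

α_A−B = (1000 + -4.5) / (1000 + -31.2) = 995.5 / 968.8 = 1.027560
ε_A−B = (1.027560 − 1) × 1000 = 27.560‰
(The approximation ε ≈ δ_A − δ_B would give 26.7‰.)

27.56‰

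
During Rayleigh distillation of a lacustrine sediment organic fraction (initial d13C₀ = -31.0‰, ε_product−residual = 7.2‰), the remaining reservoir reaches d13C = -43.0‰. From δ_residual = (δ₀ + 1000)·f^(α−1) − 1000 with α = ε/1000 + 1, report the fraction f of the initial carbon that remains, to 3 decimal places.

0.177

α − 1 = ε/1000 = 0.0072
(δ_res + 1000)/(δ₀ + 1000) = (-43.0 + 1000)/(-31.0 + 1000) = 957.0/969.0 = 0.987616
f = 0.987616^(1/0.0072) = exp(ln(0.987616)/0.0072) = exp(-0.01246/0.0072)
f = exp(-1.7307) = 0.1772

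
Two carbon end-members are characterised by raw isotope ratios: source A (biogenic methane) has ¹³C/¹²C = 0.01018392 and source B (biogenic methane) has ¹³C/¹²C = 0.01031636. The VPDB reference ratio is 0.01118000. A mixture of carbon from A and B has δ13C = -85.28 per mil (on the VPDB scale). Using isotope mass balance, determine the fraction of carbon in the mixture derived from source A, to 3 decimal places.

0.678

δ_A = (0.01018392/0.01118000 − 1)×1000 = (0.910905 − 1)×1000 = -89.095 per mil
δ_B = (0.01031636/0.01118000 − 1)×1000 = (0.922751 − 1)×1000 = -77.249 per mil
f_A = (δ_mix − δ_B)/(δ_A − δ_B) = (-85.28 − (-77.249))/(-89.095 − (-77.249))
f_A = -8.031 / -11.846 = 0.6780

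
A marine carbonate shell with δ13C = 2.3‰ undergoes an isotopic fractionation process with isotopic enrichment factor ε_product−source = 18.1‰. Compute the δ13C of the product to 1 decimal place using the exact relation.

20.4‰

Exactly, δ_product = (δ_source + 1000)·(ε/1000 + 1) − 1000.
δ_product = (2.3 + 1000) × (18.1/1000 + 1) − 1000
δ_product = 20.44‰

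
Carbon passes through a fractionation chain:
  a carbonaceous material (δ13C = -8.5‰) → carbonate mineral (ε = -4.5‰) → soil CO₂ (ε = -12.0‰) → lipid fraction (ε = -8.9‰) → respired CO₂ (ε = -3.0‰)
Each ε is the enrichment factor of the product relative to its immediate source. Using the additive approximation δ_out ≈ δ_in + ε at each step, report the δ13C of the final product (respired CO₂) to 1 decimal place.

step 1: δ ≈ -8.5 + (-4.5) = -13.0‰
step 2: δ ≈ -13.0 + (-12.0) = -25.0‰
step 3: δ ≈ -25.0 + (-8.9) = -33.9‰
step 4: δ ≈ -33.9 + (-3.0) = -36.9‰

-36.9‰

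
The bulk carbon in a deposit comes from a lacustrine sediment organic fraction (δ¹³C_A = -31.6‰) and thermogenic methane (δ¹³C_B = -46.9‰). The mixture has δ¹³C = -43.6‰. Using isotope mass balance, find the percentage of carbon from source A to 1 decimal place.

δ_mix = f_A·δ_A + (1 − f_A)·δ_B  ⇒  f_A = (δ_mix − δ_B)/(δ_A − δ_B)
f_A = (-43.6 − (-46.9)) / (-31.6 − (-46.9))
f_A = 3.3 / 15.3 = 0.2157

21.6%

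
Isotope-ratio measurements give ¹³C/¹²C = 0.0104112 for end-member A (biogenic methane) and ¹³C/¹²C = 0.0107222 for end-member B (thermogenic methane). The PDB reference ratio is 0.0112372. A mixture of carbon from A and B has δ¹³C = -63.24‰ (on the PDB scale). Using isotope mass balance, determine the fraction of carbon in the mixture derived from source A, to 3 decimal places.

0.629

δ_A = (0.0104112/0.0112372 − 1)×1000 = (0.926494 − 1)×1000 = -73.506‰
δ_B = (0.0107222/0.0112372 − 1)×1000 = (0.954170 − 1)×1000 = -45.830‰
f_A = (δ_mix − δ_B)/(δ_A − δ_B) = (-63.24 − (-45.830))/(-73.506 − (-45.830))
f_A = -17.410 / -27.676 = 0.6291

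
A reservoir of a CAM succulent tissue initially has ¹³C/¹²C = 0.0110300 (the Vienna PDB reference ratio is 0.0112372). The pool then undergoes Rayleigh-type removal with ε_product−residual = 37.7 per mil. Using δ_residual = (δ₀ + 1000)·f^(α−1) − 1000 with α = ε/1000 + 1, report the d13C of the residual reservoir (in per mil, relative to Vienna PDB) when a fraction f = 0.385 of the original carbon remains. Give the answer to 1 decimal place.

δ₀ = (0.0110300/0.0112372 − 1)×1000 = (0.981561 − 1)×1000 = -18.439 per mil
α − 1 = ε/1000 = 0.0377
f^(α−1) = 0.385^(0.0377) = 0.964655
δ_res = (-18.439 + 1000) × 0.964655 − 1000 = 946.868 − 1000 = -53.13 per mil

-53.1 per mil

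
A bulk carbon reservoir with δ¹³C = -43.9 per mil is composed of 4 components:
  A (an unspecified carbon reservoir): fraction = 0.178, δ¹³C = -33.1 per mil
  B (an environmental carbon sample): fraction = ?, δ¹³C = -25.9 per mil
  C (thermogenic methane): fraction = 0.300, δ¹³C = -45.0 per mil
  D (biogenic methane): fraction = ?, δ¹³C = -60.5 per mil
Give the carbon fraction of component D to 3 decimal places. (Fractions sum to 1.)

0.318

Let f_D and f_B be the unknown fractions; fractions sum to 1 so f_D + f_B = 0.522.
Mass balance: Σ fᵢ·δᵢ = δ_bulk ⇒ f_D·(-60.5) + f_B·(-25.9) = -43.9 − (-19.392) = -24.508
Substitute f_B = 0.522 − f_D:
f_D·(-60.5 − -25.9) = -24.508 − 0.522×(-25.9) = -10.988
f_D = -10.988 / -34.6 = 0.3176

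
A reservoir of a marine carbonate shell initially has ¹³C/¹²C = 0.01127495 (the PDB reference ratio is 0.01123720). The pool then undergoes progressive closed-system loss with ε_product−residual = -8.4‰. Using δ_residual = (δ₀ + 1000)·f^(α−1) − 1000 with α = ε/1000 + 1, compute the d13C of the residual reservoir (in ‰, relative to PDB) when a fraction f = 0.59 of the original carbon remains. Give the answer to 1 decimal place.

7.8‰

δ₀ = (0.01127495/0.01123720 − 1)×1000 = (1.003359 − 1)×1000 = 3.359‰
α − 1 = ε/1000 = -0.0084
f^(α−1) = 0.59^(-0.0084) = 1.004442
δ_res = (3.359 + 1000) × 1.004442 − 1000 = 1007.816 − 1000 = 7.82‰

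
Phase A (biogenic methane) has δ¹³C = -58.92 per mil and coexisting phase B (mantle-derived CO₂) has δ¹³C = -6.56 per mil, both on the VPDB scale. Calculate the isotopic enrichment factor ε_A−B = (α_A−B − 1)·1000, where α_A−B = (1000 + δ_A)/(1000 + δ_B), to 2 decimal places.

α_A−B = (1000 + -58.92) / (1000 + -6.56) = 941.08 / 993.44 = 0.947294
ε_A−B = (0.947294 − 1) × 1000 = -52.706 per mil
(The approximation ε ≈ δ_A − δ_B would give -52.36 per mil.)

-52.71 per mil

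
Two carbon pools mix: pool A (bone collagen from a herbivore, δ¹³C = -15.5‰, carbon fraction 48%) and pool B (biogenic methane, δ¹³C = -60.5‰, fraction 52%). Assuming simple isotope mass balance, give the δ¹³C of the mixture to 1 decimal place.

-38.9‰

δ_mix = f_A·δ_A + f_B·δ_B
δ_mix = 0.48 × (-15.5) + 0.52 × (-60.5)
δ_mix = -7.44 + -31.46 = -38.90‰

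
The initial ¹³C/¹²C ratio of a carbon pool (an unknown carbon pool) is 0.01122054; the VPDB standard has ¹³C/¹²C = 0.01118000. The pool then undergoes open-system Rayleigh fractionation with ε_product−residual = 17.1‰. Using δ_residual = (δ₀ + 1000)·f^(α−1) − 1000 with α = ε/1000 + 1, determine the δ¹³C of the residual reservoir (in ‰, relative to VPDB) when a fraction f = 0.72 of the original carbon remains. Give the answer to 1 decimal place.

-2.0‰

δ₀ = (0.01122054/0.01118000 − 1)×1000 = (1.003626 − 1)×1000 = 3.626‰
α − 1 = ε/1000 = 0.0171
f^(α−1) = 0.72^(0.0171) = 0.994398
δ_res = (3.626 + 1000) × 0.994398 − 1000 = 998.004 − 1000 = -2.00‰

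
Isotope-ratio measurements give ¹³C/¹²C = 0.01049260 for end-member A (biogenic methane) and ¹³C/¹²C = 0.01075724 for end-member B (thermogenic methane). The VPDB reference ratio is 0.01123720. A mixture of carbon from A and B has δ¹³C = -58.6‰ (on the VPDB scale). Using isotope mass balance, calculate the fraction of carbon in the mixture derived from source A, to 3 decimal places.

0.675

δ_A = (0.01049260/0.01123720 − 1)×1000 = (0.933738 − 1)×1000 = -66.262‰
δ_B = (0.01075724/0.01123720 − 1)×1000 = (0.957288 − 1)×1000 = -42.712‰
f_A = (δ_mix − δ_B)/(δ_A − δ_B) = (-58.6 − (-42.712))/(-66.262 − (-42.712))
f_A = -15.888 / -23.550 = 0.6747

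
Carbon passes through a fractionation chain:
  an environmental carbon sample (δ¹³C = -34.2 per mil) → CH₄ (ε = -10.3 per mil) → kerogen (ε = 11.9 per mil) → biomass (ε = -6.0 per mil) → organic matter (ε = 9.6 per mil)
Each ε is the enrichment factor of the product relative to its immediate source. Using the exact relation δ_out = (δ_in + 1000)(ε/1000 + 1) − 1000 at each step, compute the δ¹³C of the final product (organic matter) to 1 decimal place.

-29.3 per mil

step 1: δ = (-34.20 + 1000)·(-10.3/1000 + 1) − 1000 = -44.15 per mil
step 2: δ = (-44.15 + 1000)·(11.9/1000 + 1) − 1000 = -32.77 per mil
step 3: δ = (-32.77 + 1000)·(-6.0/1000 + 1) − 1000 = -38.58 per mil
step 4: δ = (-38.58 + 1000)·(9.6/1000 + 1) − 1000 = -29.35 per mil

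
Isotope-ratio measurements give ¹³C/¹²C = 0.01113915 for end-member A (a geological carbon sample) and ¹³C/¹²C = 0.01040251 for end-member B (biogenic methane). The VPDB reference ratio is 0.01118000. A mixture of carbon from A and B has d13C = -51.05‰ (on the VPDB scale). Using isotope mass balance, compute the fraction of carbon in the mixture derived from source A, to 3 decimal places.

δ_A = (0.01113915/0.01118000 − 1)×1000 = (0.996346 − 1)×1000 = -3.654‰
δ_B = (0.01040251/0.01118000 − 1)×1000 = (0.930457 − 1)×1000 = -69.543‰
f_A = (δ_mix − δ_B)/(δ_A − δ_B) = (-51.05 − (-69.543))/(-3.654 − (-69.543))
f_A = 18.493 / 65.889 = 0.2807

0.281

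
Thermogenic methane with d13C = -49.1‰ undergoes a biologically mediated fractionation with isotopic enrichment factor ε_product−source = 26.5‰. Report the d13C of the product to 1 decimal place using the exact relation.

Exactly, δ_product = (δ_source + 1000)·(ε/1000 + 1) − 1000.
δ_product = (-49.1 + 1000) × (26.5/1000 + 1) − 1000
δ_product = -23.90‰

-23.9‰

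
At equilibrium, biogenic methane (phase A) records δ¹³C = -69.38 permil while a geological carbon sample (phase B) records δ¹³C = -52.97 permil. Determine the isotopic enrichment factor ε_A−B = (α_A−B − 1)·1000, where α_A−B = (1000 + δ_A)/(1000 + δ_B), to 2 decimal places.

-17.33 permil

α_A−B = (1000 + -69.38) / (1000 + -52.97) = 930.62 / 947.03 = 0.982672
ε_A−B = (0.982672 − 1) × 1000 = -17.328 permil
(The approximation ε ≈ δ_A − δ_B would give -16.41 permil.)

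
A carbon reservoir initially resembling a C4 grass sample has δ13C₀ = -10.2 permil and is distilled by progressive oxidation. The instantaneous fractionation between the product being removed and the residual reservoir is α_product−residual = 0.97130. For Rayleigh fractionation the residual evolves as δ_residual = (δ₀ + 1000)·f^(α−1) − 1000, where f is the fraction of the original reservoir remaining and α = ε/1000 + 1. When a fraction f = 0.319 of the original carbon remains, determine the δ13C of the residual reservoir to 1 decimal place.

22.8 permil

Rayleigh residual: δ_res = (δ₀ + 1000)·f^(α−1) − 1000
α − 1 = -0.02870
f^(α−1) = 0.319^(-0.02870) = 1.033335
δ_res = (-10.2 + 1000) × 1.033335 − 1000 = 1022.795 − 1000 = 22.80 permil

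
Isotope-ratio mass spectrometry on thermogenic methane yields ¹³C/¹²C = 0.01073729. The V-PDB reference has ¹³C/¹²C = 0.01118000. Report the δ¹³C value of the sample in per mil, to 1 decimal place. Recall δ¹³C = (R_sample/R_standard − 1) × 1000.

δ¹³C = (R_sample / R_standard − 1) × 1000
R_sample / R_standard = 0.01073729 / 0.01118000 = 0.960402
δ¹³C = (0.960402 − 1) × 1000 = -39.60 per mil

-39.6 per mil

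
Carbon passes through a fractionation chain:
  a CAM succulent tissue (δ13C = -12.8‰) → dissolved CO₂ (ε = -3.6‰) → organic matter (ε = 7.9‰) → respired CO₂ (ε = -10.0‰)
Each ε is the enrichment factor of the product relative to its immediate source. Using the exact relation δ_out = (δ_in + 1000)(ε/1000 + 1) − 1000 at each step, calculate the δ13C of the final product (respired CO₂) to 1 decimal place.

step 1: δ = (-12.80 + 1000)·(-3.6/1000 + 1) − 1000 = -16.35‰
step 2: δ = (-16.35 + 1000)·(7.9/1000 + 1) − 1000 = -8.58‰
step 3: δ = (-8.58 + 1000)·(-10.0/1000 + 1) − 1000 = -18.50‰

-18.5‰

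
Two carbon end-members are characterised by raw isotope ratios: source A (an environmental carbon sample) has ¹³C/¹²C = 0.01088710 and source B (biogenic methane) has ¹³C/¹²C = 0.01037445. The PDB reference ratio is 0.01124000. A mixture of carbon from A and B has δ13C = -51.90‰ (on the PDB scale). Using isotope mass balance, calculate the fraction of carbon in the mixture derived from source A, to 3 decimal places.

δ_A = (0.01088710/0.01124000 − 1)×1000 = (0.968603 − 1)×1000 = -31.397‰
δ_B = (0.01037445/0.01124000 − 1)×1000 = (0.922994 − 1)×1000 = -77.006‰
f_A = (δ_mix − δ_B)/(δ_A − δ_B) = (-51.90 − (-77.006))/(-31.397 − (-77.006))
f_A = 25.106 / 45.609 = 0.5505

0.550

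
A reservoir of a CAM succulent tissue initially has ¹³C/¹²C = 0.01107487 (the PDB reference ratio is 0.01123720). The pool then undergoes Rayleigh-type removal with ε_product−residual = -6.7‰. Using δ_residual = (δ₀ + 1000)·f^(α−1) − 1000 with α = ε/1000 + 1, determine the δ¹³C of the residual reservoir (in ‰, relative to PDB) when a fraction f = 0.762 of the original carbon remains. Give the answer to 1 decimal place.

-12.6‰

δ₀ = (0.01107487/0.01123720 − 1)×1000 = (0.985554 − 1)×1000 = -14.446‰
α − 1 = ε/1000 = -0.0067
f^(α−1) = 0.762^(-0.0067) = 1.001823
δ_res = (-14.446 + 1000) × 1.001823 − 1000 = 987.351 − 1000 = -12.65‰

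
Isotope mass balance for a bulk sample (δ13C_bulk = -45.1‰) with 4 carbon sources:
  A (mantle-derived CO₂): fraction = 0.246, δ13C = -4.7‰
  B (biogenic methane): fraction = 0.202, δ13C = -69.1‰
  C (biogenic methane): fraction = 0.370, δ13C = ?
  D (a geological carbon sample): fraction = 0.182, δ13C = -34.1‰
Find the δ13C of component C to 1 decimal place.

Isotope mass balance: δ_bulk = Σ fᵢ·δᵢ.
-45.1 = 0.246×(-4.7) + 0.202×(-69.1) + 0.370×δ_C + 0.182×(-34.1)
0.370·δ_C = -45.1 − (-21.321) = -23.779
δ_C = -23.779 / 0.370 = -64.27‰

-64.3‰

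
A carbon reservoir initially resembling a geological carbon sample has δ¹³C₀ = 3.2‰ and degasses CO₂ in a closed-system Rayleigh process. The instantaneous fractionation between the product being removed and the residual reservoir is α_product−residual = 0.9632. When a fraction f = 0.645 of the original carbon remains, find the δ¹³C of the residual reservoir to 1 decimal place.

19.5‰

Rayleigh residual: δ_res = (δ₀ + 1000)·f^(α−1) − 1000
α − 1 = -0.03680
f^(α−1) = 0.645^(-0.03680) = 1.016268
δ_res = (3.2 + 1000) × 1.016268 − 1000 = 1019.520 − 1000 = 19.52‰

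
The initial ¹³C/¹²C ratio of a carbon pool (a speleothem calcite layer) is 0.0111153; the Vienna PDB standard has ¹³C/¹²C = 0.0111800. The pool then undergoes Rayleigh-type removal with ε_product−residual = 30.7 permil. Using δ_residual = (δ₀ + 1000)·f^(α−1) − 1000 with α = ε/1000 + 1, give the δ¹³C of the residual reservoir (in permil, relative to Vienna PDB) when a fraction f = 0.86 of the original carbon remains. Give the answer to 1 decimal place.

-10.4 permil

δ₀ = (0.0111153/0.0111800 − 1)×1000 = (0.994213 − 1)×1000 = -5.787 permil
α − 1 = ε/1000 = 0.0307
f^(α−1) = 0.86^(0.0307) = 0.995380
δ_res = (-5.787 + 1000) × 0.995380 − 1000 = 989.620 − 1000 = -10.38 permil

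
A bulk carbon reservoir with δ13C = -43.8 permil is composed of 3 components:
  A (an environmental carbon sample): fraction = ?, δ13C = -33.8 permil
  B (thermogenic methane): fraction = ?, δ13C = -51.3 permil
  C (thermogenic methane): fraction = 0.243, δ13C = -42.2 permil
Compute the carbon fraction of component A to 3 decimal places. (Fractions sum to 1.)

0.302

Let f_A and f_B be the unknown fractions; fractions sum to 1 so f_A + f_B = 0.757.
Mass balance: Σ fᵢ·δᵢ = δ_bulk ⇒ f_A·(-33.8) + f_B·(-51.3) = -43.8 − (-10.255) = -33.545
Substitute f_B = 0.757 − f_A:
f_A·(-33.8 − -51.3) = -33.545 − 0.757×(-51.3) = 5.289
f_A = 5.289 / 17.5 = 0.3022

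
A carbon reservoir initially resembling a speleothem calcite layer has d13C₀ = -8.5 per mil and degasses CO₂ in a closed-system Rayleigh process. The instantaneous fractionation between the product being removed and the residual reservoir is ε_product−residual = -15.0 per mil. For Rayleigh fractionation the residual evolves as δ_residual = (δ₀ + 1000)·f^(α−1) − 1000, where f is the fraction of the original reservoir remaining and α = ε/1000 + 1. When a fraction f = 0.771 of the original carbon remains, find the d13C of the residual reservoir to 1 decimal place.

-4.6 per mil

Rayleigh residual: δ_res = (δ₀ + 1000)·f^(α−1) − 1000
α = ε/1000 + 1 = 0.98500, so α − 1 = -0.01500
f^(α−1) = 0.771^(-0.01500) = 1.003909
δ_res = (-8.5 + 1000) × 1.003909 − 1000 = 995.375 − 1000 = -4.62 per mil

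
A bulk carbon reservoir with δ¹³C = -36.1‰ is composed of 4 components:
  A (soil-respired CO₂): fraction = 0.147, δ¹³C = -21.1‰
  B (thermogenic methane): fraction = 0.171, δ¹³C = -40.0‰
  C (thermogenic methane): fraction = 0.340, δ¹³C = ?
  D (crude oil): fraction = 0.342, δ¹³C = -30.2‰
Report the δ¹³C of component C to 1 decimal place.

Isotope mass balance: δ_bulk = Σ fᵢ·δᵢ.
-36.1 = 0.147×(-21.1) + 0.171×(-40.0) + 0.340×δ_C + 0.342×(-30.2)
0.340·δ_C = -36.1 − (-20.270) = -15.830
δ_C = -15.830 / 0.340 = -46.56‰

-46.6‰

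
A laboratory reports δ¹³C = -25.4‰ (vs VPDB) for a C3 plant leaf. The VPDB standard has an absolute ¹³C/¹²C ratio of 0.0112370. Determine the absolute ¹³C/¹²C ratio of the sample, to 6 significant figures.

0.0109516

R_sample = R_standard × (δ¹³C/1000 + 1)
R_sample = 0.0112370 × (-25.4/1000 + 1) = 0.0112370 × 0.974600
R_sample = 0.0109516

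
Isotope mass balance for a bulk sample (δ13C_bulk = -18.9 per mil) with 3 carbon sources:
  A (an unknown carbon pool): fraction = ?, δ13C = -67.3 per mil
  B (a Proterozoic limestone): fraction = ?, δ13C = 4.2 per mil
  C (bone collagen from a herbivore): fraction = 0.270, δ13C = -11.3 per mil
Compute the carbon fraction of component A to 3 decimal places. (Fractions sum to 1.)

0.265

Let f_A and f_B be the unknown fractions; fractions sum to 1 so f_A + f_B = 0.730.
Mass balance: Σ fᵢ·δᵢ = δ_bulk ⇒ f_A·(-67.3) + f_B·(4.2) = -18.9 − (-3.051) = -15.849
Substitute f_B = 0.730 − f_A:
f_A·(-67.3 − 4.2) = -15.849 − 0.730×(4.2) = -18.915
f_A = -18.915 / -71.5 = 0.2645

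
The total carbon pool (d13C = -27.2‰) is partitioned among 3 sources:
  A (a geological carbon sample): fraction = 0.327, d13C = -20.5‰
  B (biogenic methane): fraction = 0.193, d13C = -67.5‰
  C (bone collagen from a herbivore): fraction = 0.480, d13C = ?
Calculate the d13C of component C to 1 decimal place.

Isotope mass balance: δ_bulk = Σ fᵢ·δᵢ.
-27.2 = 0.327×(-20.5) + 0.193×(-67.5) + 0.480×δ_C
0.480·δ_C = -27.2 − (-19.731) = -7.469
δ_C = -7.469 / 0.480 = -15.56‰

-15.6‰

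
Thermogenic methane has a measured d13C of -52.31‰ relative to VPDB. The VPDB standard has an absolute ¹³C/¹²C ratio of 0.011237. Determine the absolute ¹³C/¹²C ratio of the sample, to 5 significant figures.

0.010649

R_sample = R_standard × (d13C/1000 + 1)
R_sample = 0.011237 × (-52.31/1000 + 1) = 0.011237 × 0.947690
R_sample = 0.0106492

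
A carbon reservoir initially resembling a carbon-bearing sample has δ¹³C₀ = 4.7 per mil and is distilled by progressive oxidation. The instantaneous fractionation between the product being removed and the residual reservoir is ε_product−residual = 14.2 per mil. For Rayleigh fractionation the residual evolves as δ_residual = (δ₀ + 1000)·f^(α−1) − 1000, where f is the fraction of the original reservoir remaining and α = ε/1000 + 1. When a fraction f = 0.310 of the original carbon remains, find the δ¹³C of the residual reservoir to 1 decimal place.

Rayleigh residual: δ_res = (δ₀ + 1000)·f^(α−1) − 1000
α = ε/1000 + 1 = 1.01420, so α − 1 = 0.01420
f^(α−1) = 0.310^(0.01420) = 0.983507
δ_res = (4.7 + 1000) × 0.983507 − 1000 = 988.129 − 1000 = -11.87 per mil

-11.9 per mil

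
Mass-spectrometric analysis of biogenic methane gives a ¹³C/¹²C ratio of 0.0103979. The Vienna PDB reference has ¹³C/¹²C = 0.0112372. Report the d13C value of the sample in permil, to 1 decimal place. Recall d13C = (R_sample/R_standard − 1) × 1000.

d13C = (R_sample / R_standard − 1) × 1000
R_sample / R_standard = 0.0103979 / 0.0112372 = 0.925311
d13C = (0.925311 − 1) × 1000 = -74.69 permil

-74.7 permil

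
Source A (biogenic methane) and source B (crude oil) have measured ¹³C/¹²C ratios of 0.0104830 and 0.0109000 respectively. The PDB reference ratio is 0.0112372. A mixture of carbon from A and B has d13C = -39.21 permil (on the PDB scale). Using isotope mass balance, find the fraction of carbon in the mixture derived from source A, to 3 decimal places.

δ_A = (0.0104830/0.0112372 − 1)×1000 = (0.932884 − 1)×1000 = -67.116 permil
δ_B = (0.0109000/0.0112372 − 1)×1000 = (0.969993 − 1)×1000 = -30.007 permil
f_A = (δ_mix − δ_B)/(δ_A − δ_B) = (-39.21 − (-30.007))/(-67.116 − (-30.007))
f_A = -9.203 / -37.109 = 0.2480

0.248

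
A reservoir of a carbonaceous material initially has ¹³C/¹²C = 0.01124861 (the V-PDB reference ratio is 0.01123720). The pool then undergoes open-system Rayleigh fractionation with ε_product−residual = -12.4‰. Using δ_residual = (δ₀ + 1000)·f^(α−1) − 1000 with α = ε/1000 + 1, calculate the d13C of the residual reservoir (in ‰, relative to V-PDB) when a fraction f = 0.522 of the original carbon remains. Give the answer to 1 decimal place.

9.1‰

δ₀ = (0.01124861/0.01123720 − 1)×1000 = (1.001015 − 1)×1000 = 1.015‰
α − 1 = ε/1000 = -0.0124
f^(α−1) = 0.522^(-0.0124) = 1.008094
δ_res = (1.015 + 1000) × 1.008094 − 1000 = 1009.117 − 1000 = 9.12‰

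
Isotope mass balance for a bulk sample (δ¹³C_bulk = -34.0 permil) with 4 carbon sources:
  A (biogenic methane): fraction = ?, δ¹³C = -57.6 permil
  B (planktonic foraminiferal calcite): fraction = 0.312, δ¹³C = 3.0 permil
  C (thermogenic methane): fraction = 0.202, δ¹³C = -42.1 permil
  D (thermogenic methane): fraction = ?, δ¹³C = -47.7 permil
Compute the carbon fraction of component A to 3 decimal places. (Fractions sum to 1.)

0.328

Let f_A and f_D be the unknown fractions; fractions sum to 1 so f_A + f_D = 0.486.
Mass balance: Σ fᵢ·δᵢ = δ_bulk ⇒ f_A·(-57.6) + f_D·(-47.7) = -34.0 − (-7.568) = -26.432
Substitute f_D = 0.486 − f_A:
f_A·(-57.6 − -47.7) = -26.432 − 0.486×(-47.7) = -3.250
f_A = -3.250 / -9.9 = 0.3282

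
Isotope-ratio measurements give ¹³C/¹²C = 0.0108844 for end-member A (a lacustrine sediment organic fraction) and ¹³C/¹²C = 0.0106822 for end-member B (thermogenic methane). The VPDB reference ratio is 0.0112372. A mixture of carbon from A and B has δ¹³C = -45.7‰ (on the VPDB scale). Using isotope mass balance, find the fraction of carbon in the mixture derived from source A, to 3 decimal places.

δ_A = (0.0108844/0.0112372 − 1)×1000 = (0.968604 − 1)×1000 = -31.396‰
δ_B = (0.0106822/0.0112372 − 1)×1000 = (0.950610 − 1)×1000 = -49.390‰
f_A = (δ_mix − δ_B)/(δ_A − δ_B) = (-45.7 − (-49.390))/(-31.396 − (-49.390))
f_A = 3.690 / 17.994 = 0.2050

0.205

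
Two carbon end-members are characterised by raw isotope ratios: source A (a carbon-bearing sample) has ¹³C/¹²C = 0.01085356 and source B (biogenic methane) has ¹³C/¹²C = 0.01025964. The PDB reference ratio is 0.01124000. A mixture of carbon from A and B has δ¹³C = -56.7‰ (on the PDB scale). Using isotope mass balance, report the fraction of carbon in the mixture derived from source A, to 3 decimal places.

0.578

δ_A = (0.01085356/0.01124000 − 1)×1000 = (0.965619 − 1)×1000 = -34.381‰
δ_B = (0.01025964/0.01124000 − 1)×1000 = (0.912779 − 1)×1000 = -87.221‰
f_A = (δ_mix − δ_B)/(δ_A − δ_B) = (-56.7 − (-87.221))/(-34.381 − (-87.221))
f_A = 30.521 / 52.840 = 0.5776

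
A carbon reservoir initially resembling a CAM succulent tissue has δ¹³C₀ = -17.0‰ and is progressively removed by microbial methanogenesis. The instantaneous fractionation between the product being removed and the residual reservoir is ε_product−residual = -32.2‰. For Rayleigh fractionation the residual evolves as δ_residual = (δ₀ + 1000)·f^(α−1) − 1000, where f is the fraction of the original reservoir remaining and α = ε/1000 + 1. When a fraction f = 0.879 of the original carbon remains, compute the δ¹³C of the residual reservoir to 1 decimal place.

-12.9‰

Rayleigh residual: δ_res = (δ₀ + 1000)·f^(α−1) − 1000
α = ε/1000 + 1 = 0.96780, so α − 1 = -0.03220
f^(α−1) = 0.879^(-0.03220) = 1.004161
δ_res = (-17.0 + 1000) × 1.004161 − 1000 = 987.091 − 1000 = -12.91‰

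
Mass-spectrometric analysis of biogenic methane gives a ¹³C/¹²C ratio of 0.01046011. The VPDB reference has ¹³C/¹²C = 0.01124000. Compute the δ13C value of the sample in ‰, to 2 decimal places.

-69.39‰

δ13C = (R_sample / R_standard − 1) × 1000
R_sample / R_standard = 0.01046011 / 0.01124000 = 0.930615
δ13C = (0.930615 − 1) × 1000 = -69.385‰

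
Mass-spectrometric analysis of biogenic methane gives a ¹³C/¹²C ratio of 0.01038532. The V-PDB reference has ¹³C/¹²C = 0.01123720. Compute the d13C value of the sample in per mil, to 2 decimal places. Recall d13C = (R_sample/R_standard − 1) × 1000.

-75.81 per mil

d13C = (R_sample / R_standard − 1) × 1000
R_sample / R_standard = 0.01038532 / 0.01123720 = 0.924191
d13C = (0.924191 − 1) × 1000 = -75.809 per mil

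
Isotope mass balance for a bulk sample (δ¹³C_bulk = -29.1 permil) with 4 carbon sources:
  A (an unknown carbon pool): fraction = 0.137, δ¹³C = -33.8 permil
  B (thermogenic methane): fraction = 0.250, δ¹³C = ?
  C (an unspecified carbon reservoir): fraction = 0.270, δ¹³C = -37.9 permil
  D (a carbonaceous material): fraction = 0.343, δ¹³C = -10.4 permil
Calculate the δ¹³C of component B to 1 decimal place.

Isotope mass balance: δ_bulk = Σ fᵢ·δᵢ.
-29.1 = 0.137×(-33.8) + 0.250×δ_B + 0.270×(-37.9) + 0.343×(-10.4)
0.250·δ_B = -29.1 − (-18.431) = -10.669
δ_B = -10.669 / 0.250 = -42.68 permil

-42.7 permil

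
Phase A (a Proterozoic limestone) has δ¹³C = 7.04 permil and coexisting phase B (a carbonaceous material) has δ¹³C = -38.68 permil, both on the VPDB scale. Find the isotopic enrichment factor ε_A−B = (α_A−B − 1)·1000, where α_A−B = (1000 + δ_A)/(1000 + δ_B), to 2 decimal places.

α_A−B = (1000 + 7.04) / (1000 + -38.68) = 1007.04 / 961.32 = 1.047560
ε_A−B = (1.047560 − 1) × 1000 = 47.560 permil
(The approximation ε ≈ δ_A − δ_B would give 45.72 permil.)

47.56 permil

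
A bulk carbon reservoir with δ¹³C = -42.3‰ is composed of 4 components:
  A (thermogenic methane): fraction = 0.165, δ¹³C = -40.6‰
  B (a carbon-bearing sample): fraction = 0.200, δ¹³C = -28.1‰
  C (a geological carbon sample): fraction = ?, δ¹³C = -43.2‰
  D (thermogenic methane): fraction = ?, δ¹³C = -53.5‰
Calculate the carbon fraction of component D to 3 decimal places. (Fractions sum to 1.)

Let f_D and f_C be the unknown fractions; fractions sum to 1 so f_D + f_C = 0.635.
Mass balance: Σ fᵢ·δᵢ = δ_bulk ⇒ f_D·(-53.5) + f_C·(-43.2) = -42.3 − (-12.319) = -29.981
Substitute f_C = 0.635 − f_D:
f_D·(-53.5 − -43.2) = -29.981 − 0.635×(-43.2) = -2.549
f_D = -2.549 / -10.3 = 0.2475

0.247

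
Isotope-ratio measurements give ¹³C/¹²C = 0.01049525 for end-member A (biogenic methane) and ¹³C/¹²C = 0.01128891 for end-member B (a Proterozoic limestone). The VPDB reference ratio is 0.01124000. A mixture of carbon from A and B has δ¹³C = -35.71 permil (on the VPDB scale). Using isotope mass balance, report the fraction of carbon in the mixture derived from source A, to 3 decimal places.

0.567

δ_A = (0.01049525/0.01124000 − 1)×1000 = (0.933741 − 1)×1000 = -66.259 permil
δ_B = (0.01128891/0.01124000 − 1)×1000 = (1.004351 − 1)×1000 = 4.351 permil
f_A = (δ_mix − δ_B)/(δ_A − δ_B) = (-35.71 − (4.351))/(-66.259 − (4.351))
f_A = -40.061 / -70.610 = 0.5674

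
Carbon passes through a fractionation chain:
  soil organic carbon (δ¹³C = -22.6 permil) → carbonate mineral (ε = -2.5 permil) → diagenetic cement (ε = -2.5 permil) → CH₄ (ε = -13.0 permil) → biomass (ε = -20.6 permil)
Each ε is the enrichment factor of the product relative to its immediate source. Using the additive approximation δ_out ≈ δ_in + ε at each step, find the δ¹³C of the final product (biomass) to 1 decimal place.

-61.2 permil

step 1: δ ≈ -22.6 + (-2.5) = -25.1 permil
step 2: δ ≈ -25.1 + (-2.5) = -27.6 permil
step 3: δ ≈ -27.6 + (-13.0) = -40.6 permil
step 4: δ ≈ -40.6 + (-20.6) = -61.2 permil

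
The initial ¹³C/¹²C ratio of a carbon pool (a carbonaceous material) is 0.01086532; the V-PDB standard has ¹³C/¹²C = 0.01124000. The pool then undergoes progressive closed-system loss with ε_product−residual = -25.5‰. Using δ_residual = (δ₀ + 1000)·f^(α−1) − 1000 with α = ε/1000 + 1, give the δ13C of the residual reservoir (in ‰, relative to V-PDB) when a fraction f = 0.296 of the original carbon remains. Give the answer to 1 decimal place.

-2.9‰

δ₀ = (0.01086532/0.01124000 − 1)×1000 = (0.966665 − 1)×1000 = -33.335‰
α − 1 = ε/1000 = -0.0255
f^(α−1) = 0.296^(-0.0255) = 1.031530
δ_res = (-33.335 + 1000) × 1.031530 − 1000 = 997.145 − 1000 = -2.86‰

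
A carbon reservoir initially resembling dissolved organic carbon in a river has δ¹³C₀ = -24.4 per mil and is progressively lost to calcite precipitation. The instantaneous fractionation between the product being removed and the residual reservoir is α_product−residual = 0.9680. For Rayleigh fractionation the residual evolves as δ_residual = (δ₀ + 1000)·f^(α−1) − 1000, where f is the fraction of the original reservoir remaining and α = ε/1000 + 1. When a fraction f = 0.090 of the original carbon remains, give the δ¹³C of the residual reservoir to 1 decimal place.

Rayleigh residual: δ_res = (δ₀ + 1000)·f^(α−1) − 1000
α − 1 = -0.03200
f^(α−1) = 0.090^(-0.03200) = 1.080101
δ_res = (-24.4 + 1000) × 1.080101 − 1000 = 1053.746 − 1000 = 53.75 per mil

53.7 per mil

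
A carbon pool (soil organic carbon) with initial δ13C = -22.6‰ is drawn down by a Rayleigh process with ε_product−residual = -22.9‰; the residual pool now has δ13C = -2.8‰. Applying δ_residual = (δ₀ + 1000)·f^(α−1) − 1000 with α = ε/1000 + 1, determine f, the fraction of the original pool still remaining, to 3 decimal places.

α − 1 = ε/1000 = -0.0229
(δ_res + 1000)/(δ₀ + 1000) = (-2.8 + 1000)/(-22.6 + 1000) = 997.2/977.4 = 1.020258
f = 1.020258^(1/-0.0229) = exp(ln(1.020258)/-0.0229) = exp(0.02006/-0.0229)
f = exp(-0.8758) = 0.4165

0.417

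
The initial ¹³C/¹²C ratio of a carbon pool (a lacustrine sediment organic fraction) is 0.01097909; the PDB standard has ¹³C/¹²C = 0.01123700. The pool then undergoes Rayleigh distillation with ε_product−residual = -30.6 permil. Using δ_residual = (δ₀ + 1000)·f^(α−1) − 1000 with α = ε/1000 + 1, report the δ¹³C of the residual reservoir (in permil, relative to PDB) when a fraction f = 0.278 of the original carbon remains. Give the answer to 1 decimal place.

16.1 permil

δ₀ = (0.01097909/0.01123700 − 1)×1000 = (0.977048 − 1)×1000 = -22.952 permil
α − 1 = ε/1000 = -0.0306
f^(α−1) = 0.278^(-0.0306) = 1.039949
δ_res = (-22.952 + 1000) × 1.039949 − 1000 = 1016.081 − 1000 = 16.08 permil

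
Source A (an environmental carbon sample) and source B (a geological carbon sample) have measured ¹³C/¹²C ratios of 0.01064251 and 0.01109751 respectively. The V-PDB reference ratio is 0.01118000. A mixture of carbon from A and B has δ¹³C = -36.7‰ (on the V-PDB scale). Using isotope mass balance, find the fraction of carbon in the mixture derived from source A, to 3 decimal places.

0.720

δ_A = (0.01064251/0.01118000 − 1)×1000 = (0.951924 − 1)×1000 = -48.076‰
δ_B = (0.01109751/0.01118000 − 1)×1000 = (0.992622 − 1)×1000 = -7.378‰
f_A = (δ_mix − δ_B)/(δ_A − δ_B) = (-36.7 − (-7.378))/(-48.076 − (-7.378))
f_A = -29.322 / -40.698 = 0.7205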